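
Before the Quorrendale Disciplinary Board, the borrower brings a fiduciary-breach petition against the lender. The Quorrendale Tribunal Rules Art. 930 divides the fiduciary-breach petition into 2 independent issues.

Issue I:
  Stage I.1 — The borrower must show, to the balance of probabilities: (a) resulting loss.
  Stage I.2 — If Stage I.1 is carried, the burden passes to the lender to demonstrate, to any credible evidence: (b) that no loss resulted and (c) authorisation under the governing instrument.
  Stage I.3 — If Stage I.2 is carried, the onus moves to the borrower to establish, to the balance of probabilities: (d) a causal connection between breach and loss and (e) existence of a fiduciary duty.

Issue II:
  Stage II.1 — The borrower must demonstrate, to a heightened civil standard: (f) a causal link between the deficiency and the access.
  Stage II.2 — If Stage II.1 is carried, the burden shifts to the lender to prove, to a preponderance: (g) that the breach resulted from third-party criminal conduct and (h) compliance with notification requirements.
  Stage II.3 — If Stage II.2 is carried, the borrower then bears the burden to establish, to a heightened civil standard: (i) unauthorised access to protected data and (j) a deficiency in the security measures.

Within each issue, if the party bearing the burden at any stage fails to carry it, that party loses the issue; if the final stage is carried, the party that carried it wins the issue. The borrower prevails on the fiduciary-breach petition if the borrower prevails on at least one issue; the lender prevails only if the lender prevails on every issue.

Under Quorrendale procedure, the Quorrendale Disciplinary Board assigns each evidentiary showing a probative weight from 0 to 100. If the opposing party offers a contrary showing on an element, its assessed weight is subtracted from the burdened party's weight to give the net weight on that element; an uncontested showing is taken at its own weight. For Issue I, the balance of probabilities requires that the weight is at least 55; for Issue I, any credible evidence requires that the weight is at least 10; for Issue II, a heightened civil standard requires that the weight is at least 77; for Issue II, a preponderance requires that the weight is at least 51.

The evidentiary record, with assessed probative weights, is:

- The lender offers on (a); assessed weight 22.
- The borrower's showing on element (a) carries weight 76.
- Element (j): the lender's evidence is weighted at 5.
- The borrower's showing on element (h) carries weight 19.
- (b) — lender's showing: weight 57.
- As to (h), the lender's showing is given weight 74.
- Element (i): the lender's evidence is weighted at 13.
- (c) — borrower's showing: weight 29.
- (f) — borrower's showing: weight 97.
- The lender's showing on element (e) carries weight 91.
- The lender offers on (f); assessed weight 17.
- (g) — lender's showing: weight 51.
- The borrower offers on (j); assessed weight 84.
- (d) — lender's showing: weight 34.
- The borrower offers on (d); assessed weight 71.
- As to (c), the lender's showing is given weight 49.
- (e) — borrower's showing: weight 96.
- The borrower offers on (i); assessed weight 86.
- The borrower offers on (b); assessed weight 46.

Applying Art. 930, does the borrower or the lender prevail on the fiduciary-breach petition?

lender

— Issue I —
Stage I.1 (borrower, the balance of probabilities, weight is at least 55): (a) net 76−22=54 < 55 — fails.
  Not every element is met, so the borrower fails to carry Stage I.1.
So the lender prevails on this issue.
— Issue II —
Stage II.1 — burden on borrower; standard: a heightened civil standard (weight is at least 77).
    (f): 97 − 17 = 80 ≥ 77 [met]
  Stage II.1 carried; the burden shifts to the lender.
Stage II.2 — burden on lender; standard: a preponderance (weight is at least 51).
    (g): 51 ≥ 51 [met]
    (h): 74 − 19 = 55 ≥ 51 [met]
  All elements met. The burden passes to the borrower.
Stage II.3 — burden on borrower; standard: a heightened civil standard (weight is at least 77).
    (i): 86 − 13 = 73 < 77 [not met]
    (j): 84 − 5 = 79 ≥ 77 [met]
  Not every element is met, so the borrower fails to carry Stage II.3.
The lender prevails on this issue.
Per-issue: Issue I → lender; Issue II → lender. The borrower must prevail on at least one issue; overall, the lender prevails.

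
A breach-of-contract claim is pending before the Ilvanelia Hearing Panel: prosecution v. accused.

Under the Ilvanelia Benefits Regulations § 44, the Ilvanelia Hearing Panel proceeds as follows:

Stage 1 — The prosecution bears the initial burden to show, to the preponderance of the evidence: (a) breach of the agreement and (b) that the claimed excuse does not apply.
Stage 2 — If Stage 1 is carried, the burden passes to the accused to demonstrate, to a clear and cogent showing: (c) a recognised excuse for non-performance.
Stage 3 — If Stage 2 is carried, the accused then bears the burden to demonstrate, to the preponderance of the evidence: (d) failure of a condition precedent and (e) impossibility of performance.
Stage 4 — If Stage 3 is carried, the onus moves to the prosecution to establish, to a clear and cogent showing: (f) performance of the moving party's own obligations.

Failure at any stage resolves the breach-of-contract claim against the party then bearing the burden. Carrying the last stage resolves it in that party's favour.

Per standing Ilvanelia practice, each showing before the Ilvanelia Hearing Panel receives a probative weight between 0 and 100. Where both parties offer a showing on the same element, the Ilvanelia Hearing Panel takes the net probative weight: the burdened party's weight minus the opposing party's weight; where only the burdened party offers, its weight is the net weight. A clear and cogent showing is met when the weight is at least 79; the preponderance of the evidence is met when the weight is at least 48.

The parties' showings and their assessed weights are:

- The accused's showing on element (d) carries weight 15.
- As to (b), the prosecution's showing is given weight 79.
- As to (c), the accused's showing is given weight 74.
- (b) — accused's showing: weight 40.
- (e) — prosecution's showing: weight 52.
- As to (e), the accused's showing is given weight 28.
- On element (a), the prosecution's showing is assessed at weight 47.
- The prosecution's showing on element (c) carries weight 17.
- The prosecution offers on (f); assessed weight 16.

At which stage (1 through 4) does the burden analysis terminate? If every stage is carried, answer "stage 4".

stage 1

Stage 1 (prosecution, the preponderance of the evidence, weight is at least 48): (a) 47 < 48 — fails; (b) net 79−40=39 < 48 — fails.
  Stage 1 not carried; the prosecution fails its burden.
The analysis ends at Stage 1; the accused prevails.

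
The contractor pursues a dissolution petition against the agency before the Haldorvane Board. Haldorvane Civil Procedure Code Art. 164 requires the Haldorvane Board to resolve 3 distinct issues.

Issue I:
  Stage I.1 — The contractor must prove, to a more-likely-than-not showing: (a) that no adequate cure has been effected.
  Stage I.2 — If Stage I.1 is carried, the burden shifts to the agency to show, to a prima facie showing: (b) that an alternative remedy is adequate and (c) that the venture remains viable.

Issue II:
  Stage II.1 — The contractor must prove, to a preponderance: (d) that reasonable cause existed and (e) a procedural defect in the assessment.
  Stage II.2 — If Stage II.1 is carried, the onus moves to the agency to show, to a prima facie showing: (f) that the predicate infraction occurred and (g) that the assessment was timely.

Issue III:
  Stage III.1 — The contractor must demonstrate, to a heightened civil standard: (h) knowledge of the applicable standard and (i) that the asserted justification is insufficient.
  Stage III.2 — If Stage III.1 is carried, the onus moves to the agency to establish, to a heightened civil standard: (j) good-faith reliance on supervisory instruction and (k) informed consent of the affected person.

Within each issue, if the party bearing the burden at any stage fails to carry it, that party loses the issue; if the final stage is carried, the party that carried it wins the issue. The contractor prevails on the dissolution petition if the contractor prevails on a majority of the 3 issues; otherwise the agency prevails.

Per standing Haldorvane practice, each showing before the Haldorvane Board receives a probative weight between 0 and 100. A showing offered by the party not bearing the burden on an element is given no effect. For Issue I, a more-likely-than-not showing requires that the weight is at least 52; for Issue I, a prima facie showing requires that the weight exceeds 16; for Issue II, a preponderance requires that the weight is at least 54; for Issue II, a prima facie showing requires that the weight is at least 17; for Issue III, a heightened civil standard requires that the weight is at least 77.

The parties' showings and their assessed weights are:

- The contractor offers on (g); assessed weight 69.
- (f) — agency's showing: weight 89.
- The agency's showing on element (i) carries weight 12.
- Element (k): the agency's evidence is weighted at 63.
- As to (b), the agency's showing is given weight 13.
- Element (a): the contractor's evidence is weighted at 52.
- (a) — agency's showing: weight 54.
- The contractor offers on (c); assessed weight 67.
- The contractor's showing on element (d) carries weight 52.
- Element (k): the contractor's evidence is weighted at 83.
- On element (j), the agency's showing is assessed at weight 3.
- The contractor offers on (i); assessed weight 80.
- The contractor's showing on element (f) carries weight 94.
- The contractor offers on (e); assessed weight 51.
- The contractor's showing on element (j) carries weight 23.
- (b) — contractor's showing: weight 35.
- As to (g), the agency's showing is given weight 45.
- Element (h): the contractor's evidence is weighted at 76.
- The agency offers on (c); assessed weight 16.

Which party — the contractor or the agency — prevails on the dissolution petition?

— Issue I —
At Stage I.1 the contractor must meet a more-likely-than-not showing (weight is at least 52): on (a) the weight is 52 (the agency's 54 is given no effect), ≥ 52, so (a) meets the standard.
  The contractor carries Stage I.1; the agency now bears the burden.
At Stage I.2 the agency must meet a prima facie showing (weight exceeds 16): on (b) the weight is 13 (the contractor's 35 is given no effect), ≤ 16, so (b) does not meet the standard; on (c) the weight is 16 (the contractor's 67 is given no effect), ≤ 16, so (c) does not meet the standard.
  Stage I.2 not carried; the agency fails its burden.
The analysis ends at Stage I.2; the contractor prevails on this issue.
— Issue II —
Stage II.1 (contractor, a preponderance, weight is at least 54): (d) 52 < 54 — fails; (e) 51 < 54 — fails.
  Not every element is met, so the contractor fails to carry Stage II.1.
So the agency prevails on this issue.
— Issue III —
At Stage III.1 the contractor must meet a heightened civil standard (weight is at least 77): on (h) the weight is 76, which does not reach 77, so (h) does not meet the standard; on (i) the weight is 80 (the agency's 12 is given no effect), ≥ 77, so (i) meets the standard.
  Not every element is met, so the contractor fails to carry Stage III.1.
The analysis ends at Stage III.1; the agency prevails on this issue.
Per-issue: Issue I → contractor; Issue II → agency; Issue III → agency. The contractor must prevail on a majority of issues; overall, the agency prevails.

agency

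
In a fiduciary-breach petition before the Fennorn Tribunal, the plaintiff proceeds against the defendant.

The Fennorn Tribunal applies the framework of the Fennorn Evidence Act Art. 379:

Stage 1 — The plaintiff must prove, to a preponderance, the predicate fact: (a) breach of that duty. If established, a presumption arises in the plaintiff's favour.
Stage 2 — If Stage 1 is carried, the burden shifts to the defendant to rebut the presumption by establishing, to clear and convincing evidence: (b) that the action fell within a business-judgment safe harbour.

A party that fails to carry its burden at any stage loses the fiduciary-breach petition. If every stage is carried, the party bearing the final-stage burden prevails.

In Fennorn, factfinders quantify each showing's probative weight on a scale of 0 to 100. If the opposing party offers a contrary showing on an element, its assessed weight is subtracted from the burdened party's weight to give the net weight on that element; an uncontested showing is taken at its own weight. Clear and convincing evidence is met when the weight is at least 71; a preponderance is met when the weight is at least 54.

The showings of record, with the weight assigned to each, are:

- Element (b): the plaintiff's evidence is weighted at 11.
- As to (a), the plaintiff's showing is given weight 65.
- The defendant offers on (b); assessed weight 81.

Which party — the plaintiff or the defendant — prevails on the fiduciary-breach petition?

Stage 1 — burden on plaintiff; standard: a preponderance (weight is at least 54).
    (a): 65 ≥ 54 [met]
  All elements met. The burden passes to the defendant.
Stage 2 — burden on defendant; standard: clear and convincing evidence (weight is at least 71).
    (b): 81 − 11 = 70 < 71 [not met]
  Stage 2 not carried; the defendant fails its burden.
The analysis ends at Stage 2; the plaintiff prevails.

plaintiff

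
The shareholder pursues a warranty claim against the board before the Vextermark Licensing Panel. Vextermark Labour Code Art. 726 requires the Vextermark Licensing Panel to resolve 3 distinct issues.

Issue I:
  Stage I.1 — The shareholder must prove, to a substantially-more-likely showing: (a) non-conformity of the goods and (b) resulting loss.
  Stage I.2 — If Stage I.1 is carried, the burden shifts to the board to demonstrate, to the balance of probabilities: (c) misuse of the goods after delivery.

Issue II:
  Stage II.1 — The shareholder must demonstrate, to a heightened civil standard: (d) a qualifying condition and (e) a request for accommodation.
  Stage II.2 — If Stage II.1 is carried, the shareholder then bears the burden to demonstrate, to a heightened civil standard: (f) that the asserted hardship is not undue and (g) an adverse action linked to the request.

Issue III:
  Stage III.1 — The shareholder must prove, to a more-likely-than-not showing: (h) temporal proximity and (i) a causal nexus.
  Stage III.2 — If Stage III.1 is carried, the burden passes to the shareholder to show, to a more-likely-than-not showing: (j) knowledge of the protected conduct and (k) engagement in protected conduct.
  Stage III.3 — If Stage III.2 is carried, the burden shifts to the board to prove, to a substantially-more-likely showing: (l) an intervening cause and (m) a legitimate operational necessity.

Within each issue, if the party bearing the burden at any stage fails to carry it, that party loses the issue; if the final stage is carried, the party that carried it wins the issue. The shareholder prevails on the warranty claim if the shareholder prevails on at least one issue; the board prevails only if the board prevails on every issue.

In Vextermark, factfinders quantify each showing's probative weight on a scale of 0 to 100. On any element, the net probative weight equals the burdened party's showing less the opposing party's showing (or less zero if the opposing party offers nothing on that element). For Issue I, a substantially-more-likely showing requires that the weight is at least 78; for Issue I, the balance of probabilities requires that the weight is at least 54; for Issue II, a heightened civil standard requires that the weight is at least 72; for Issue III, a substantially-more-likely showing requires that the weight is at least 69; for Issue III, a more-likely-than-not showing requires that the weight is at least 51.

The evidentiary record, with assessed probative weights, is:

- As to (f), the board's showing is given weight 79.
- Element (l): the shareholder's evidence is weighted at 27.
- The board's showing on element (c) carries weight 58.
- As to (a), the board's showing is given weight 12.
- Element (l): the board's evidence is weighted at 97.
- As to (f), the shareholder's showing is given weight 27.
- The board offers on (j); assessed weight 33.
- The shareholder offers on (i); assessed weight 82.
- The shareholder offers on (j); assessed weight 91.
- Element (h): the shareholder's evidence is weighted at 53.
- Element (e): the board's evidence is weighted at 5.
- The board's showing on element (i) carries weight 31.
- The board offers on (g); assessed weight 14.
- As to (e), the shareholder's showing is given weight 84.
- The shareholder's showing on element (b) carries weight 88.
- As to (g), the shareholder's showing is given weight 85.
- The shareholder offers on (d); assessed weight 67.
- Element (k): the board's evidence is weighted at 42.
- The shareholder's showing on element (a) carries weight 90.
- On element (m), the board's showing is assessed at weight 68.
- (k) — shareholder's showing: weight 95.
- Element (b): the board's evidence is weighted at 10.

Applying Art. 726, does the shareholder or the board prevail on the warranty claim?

shareholder

— Issue I —
Stage I.1 (shareholder, a substantially-more-likely showing, weight is at least 78): (a) net 90−12=78 ≥ 78 — meets; (b) net 88−10=78 ≥ 78 — meets.
  Stage I.1 is satisfied; the onus moves to the board.
Stage I.2 (board, the balance of probabilities, weight is at least 54): (c) 58 ≥ 54 — meets.
  Stage I.2 carried; the final stage is satisfied.
With every stage satisfied, the board prevails on this issue.
— Issue II —
Stage II.1 (shareholder, a heightened civil standard, weight is at least 72): (d) 67 < 72 — fails; (e) net 84−5=79 ≥ 72 — meets.
  The shareholder does not carry Stage II.1.
The board prevails on this issue.
— Issue III —
At Stage III.1 the shareholder must meet a more-likely-than-not showing (weight is at least 51): on (h) the weight is 53, which does reach 51, so (h) meets the standard; on (i) the weight is 82 less the opposing 31 gives net 51, ≥ 51, so (i) meets the standard.
  Stage III.1 carried; the burden remains with the shareholder.
At Stage III.2 the shareholder must meet a more-likely-than-not showing (weight is at least 51): on (j) the weight is 91 less the opposing 33 gives net 58, which does reach 51, so (j) meets the standard; on (k) the weight is 95 less the opposing 42 gives net 53, which does reach 51, so (k) meets the standard.
  Stage III.2 is satisfied; the onus moves to the board.
At Stage III.3 the board must meet a substantially-more-likely showing (weight is at least 69): on (l) the weight is 97 less the opposing 27 gives net 70, which does reach 69, so (l) meets the standard; on (m) the weight is 68, < 69, so (m) does not meet the standard.
  The board does not carry Stage III.3.
The shareholder prevails on this issue.
Per-issue: Issue I → board; Issue II → board; Issue III → shareholder. The shareholder must prevail on at least one issue; overall, the shareholder prevails.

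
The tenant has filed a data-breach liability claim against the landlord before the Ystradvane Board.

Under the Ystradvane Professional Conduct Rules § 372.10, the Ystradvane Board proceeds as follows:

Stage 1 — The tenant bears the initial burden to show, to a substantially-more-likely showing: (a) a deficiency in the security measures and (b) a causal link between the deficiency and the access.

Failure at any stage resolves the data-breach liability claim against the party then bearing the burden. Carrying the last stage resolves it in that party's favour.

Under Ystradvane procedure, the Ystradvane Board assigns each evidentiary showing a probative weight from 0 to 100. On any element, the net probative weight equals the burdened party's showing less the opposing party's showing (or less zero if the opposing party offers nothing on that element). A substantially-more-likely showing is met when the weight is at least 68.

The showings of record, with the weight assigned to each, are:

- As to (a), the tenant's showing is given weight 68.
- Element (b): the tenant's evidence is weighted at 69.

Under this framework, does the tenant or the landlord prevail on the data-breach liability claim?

tenant

Stage 1 — burden on tenant; standard: a substantially-more-likely showing (weight is at least 68).
    (a): 68 ≥ 68 [met]
    (b): 69 ≥ 68 [met]
  Stage 1 carried; the final stage is satisfied.
Every stage carried; the tenant prevails.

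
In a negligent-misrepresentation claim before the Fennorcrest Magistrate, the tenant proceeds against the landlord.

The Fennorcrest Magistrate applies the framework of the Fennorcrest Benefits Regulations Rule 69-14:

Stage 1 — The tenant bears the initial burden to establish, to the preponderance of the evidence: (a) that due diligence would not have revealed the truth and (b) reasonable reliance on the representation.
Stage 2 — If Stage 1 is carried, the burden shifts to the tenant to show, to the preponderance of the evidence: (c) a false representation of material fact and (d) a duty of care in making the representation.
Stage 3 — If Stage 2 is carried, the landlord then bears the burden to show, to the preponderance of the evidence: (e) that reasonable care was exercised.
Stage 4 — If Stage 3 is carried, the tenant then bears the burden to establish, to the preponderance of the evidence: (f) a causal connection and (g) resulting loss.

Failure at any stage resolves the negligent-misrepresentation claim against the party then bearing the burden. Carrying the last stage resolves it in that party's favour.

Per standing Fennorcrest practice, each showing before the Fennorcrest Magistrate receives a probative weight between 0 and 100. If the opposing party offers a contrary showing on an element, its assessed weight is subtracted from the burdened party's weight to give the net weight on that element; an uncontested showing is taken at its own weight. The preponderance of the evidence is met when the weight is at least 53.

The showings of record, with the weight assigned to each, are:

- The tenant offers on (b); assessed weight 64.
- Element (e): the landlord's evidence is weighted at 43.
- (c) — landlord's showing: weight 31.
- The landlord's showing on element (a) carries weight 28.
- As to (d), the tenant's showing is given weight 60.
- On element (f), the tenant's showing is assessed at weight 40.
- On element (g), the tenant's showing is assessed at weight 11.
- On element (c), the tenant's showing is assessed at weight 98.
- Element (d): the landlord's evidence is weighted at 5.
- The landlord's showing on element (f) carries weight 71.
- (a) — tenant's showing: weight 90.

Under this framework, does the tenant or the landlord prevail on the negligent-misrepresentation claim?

tenant

Stage 1 — burden on tenant; standard: the preponderance of the evidence (weight is at least 53).
    (a): 90 − 28 = 62 ≥ 53 [met]
    (b): 64 ≥ 53 [met]
  Stage 1 carried; the burden remains with the tenant.
Stage 2 — burden on tenant; standard: the preponderance of the evidence (weight is at least 53).
    (c): 98 − 31 = 67 ≥ 53 [met]
    (d): 60 − 5 = 55 ≥ 53 [met]
  The tenant carries Stage 2; the landlord now bears the burden.
Stage 3 — burden on landlord; standard: the preponderance of the evidence (weight is at least 53).
    (e): 43 < 53 [not met]
  Not every element is met, so the landlord fails to carry Stage 3.
The analysis ends at Stage 3; the tenant prevails.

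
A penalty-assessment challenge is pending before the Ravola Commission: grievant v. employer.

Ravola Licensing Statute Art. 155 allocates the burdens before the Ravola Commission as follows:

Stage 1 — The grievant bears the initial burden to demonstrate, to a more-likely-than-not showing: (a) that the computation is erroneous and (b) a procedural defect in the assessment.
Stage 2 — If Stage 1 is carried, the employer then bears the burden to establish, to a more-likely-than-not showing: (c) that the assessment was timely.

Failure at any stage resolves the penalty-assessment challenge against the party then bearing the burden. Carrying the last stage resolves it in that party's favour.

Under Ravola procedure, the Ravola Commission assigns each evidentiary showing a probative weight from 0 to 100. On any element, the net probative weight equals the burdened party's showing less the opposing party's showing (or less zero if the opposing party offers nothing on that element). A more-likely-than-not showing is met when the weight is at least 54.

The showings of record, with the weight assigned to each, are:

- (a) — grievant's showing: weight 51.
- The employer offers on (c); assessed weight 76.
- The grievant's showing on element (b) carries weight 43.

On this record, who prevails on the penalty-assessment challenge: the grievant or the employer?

Stage 1 (grievant, a more-likely-than-not showing, weight is at least 54): (a) 51 < 54 — fails; (b) 43 < 54 — fails.
  Stage 1 not carried; the grievant fails its burden.
The analysis ends at Stage 1; the employer prevails.

employer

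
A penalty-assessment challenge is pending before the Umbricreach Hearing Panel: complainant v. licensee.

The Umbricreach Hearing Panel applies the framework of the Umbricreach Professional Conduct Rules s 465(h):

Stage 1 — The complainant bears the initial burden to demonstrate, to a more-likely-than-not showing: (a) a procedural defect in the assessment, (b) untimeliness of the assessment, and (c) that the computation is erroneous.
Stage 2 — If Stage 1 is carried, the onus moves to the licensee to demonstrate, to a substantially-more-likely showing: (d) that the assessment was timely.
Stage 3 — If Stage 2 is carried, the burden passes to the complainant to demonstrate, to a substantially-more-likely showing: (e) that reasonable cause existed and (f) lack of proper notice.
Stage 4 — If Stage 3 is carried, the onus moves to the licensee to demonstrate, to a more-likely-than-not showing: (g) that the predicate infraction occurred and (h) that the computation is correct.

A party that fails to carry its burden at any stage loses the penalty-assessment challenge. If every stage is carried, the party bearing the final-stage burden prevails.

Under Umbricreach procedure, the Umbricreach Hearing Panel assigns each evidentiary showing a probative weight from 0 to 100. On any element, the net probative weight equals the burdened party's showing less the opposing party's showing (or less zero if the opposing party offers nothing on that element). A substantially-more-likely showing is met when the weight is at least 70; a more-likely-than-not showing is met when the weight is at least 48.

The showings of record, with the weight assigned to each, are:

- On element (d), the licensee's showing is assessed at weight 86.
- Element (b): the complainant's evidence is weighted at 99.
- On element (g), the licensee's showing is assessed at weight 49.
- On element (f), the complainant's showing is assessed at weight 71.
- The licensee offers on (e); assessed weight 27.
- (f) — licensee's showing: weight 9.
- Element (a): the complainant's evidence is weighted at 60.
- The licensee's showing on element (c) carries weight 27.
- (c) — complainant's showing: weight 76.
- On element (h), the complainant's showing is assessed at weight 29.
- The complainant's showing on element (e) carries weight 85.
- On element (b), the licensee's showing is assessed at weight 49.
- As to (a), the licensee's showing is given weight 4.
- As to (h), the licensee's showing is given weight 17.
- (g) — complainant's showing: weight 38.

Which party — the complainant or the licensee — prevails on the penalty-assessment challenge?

At Stage 1 the complainant must meet a more-likely-than-not showing (weight is at least 48): on (a) the weight is 60 less the opposing 4 gives net 56, ≥ 48, so (a) meets the standard; on (b) the weight is 99 less the opposing 49 gives net 50, ≥ 48, so (b) meets the standard; on (c) the weight is 76 less the opposing 27 gives net 49, ≥ 48, so (c) meets the standard.
  All elements met. The burden passes to the licensee.
At Stage 2 the licensee must meet a substantially-more-likely showing (weight is at least 70): on (d) the weight is 86, ≥ 70, so (d) meets the standard.
  Stage 2 is satisfied; the onus moves to the complainant.
At Stage 3 the complainant must meet a substantially-more-likely showing (weight is at least 70): on (e) the weight is 85 less the opposing 27 gives net 58, < 70, so (e) does not meet the standard; on (f) the weight is 71 less the opposing 9 gives net 62, < 70, so (f) does not meet the standard.
  The complainant does not carry Stage 3.
So the licensee prevails.

licensee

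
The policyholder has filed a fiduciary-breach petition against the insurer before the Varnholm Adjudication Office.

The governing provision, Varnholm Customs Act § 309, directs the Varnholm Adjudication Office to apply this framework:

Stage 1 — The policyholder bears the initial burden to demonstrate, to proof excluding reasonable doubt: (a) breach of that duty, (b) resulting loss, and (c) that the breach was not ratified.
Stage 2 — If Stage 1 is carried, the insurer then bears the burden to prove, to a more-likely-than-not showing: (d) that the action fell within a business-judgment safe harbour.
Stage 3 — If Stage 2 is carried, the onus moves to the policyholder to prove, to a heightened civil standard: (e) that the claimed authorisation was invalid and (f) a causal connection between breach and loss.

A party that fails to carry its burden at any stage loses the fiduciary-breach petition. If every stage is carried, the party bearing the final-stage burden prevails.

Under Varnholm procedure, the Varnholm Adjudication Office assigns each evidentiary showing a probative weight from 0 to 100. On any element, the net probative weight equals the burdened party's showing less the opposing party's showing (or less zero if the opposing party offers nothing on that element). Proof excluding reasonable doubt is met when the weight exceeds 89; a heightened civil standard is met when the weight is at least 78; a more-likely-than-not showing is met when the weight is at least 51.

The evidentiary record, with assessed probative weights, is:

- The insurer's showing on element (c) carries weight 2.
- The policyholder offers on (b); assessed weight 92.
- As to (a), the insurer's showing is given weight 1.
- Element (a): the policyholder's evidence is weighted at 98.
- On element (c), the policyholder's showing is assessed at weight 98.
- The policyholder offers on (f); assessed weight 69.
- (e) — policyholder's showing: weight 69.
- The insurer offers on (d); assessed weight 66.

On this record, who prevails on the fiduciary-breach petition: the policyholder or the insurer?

insurer

Stage 1 — burden on policyholder; standard: proof excluding reasonable doubt (weight exceeds 89).
    (a): 98 − 1 = 97 > 89 [met]
    (b): 92 > 89 [met]
    (c): 98 − 2 = 96 > 89 [met]
  Stage 1 carried; the burden shifts to the insurer.
Stage 2 — burden on insurer; standard: a more-likely-than-not showing (weight is at least 51).
    (d): 66 ≥ 51 [met]
  Stage 2 carried; the burden shifts to the policyholder.
Stage 3 — burden on policyholder; standard: a heightened civil standard (weight is at least 78).
    (e): 69 < 78 [not met]
    (f): 69 < 78 [not met]
  Not every element is met, so the policyholder fails to carry Stage 3.
The analysis ends at Stage 3; the insurer prevails.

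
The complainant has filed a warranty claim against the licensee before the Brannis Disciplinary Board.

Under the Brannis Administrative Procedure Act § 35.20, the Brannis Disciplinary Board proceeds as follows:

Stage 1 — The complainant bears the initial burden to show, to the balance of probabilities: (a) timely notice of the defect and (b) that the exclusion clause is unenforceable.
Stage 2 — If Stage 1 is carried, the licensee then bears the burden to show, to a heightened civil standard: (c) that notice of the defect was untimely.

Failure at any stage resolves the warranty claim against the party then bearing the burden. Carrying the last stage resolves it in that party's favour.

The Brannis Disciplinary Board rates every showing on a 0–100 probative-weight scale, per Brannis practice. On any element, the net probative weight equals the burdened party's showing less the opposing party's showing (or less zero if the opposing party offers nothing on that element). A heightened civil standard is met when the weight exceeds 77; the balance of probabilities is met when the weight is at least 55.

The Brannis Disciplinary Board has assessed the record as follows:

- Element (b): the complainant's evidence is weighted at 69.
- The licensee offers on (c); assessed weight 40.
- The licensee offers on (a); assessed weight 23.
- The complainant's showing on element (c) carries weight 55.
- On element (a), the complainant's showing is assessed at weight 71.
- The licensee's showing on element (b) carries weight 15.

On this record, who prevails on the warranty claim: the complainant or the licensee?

licensee

Stage 1 (complainant, the balance of probabilities, weight is at least 55): (a) net 71−23=48 < 55 — fails; (b) net 69−15=54 < 55 — fails.
  Stage 1 not carried; the complainant fails its burden.
The analysis ends at Stage 1; the licensee prevails.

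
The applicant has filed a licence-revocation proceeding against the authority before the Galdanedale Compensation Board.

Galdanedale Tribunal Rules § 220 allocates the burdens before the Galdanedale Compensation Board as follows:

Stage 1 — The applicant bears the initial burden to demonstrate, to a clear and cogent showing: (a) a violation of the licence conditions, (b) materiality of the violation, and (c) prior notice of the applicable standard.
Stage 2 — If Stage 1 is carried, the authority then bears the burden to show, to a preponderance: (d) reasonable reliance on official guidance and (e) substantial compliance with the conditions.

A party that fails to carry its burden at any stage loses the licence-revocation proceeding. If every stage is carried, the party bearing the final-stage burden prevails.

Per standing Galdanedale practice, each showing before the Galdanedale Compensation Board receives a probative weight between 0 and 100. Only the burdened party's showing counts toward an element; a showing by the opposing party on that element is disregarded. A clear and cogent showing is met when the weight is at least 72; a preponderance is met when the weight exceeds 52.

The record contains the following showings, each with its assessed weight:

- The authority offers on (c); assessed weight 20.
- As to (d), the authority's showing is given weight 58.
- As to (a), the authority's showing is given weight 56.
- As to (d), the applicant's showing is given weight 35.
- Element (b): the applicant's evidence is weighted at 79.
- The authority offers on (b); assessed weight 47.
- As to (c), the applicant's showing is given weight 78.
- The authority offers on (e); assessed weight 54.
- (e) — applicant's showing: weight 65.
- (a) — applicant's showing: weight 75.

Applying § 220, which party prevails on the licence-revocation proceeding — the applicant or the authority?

Stage 1 (applicant, a clear and cogent showing, weight is at least 72): (a) 75 (authority's 56 disregarded) ≥ 72 — meets; (b) 79 (authority's 47 disregarded) ≥ 72 — meets; (c) 78 (authority's 20 disregarded) ≥ 72 — meets.
  Stage 1 is satisfied; the onus moves to the authority.
Stage 2 (authority, a preponderance, weight exceeds 52): (d) 58 (applicant's 35 disregarded) > 52 — meets; (e) 54 (applicant's 65 disregarded) > 52 — meets.
  The authority carries the last stage.
Every stage carried; the authority prevails.

authority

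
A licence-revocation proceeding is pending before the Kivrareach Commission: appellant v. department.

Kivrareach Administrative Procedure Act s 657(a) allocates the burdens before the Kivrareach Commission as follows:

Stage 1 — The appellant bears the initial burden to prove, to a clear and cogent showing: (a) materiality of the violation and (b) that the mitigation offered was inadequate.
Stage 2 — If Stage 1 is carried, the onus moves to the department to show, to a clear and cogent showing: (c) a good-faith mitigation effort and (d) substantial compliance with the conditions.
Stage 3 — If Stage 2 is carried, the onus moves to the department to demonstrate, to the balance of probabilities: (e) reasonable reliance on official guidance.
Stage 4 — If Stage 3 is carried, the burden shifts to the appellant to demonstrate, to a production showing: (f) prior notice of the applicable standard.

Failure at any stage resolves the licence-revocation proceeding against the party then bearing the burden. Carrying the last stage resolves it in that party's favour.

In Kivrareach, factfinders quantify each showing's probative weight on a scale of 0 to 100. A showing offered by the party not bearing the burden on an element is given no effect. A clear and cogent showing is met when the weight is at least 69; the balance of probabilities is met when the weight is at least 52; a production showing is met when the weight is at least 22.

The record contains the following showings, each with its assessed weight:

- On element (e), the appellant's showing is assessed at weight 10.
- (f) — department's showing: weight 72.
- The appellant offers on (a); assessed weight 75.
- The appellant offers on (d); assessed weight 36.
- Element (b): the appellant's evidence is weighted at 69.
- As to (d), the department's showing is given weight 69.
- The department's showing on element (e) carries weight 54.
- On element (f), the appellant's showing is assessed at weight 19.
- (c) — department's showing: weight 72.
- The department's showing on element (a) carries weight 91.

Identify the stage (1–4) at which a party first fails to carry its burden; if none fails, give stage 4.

stage 4

Stage 1 — burden on appellant; standard: a clear and cogent showing (weight is at least 69).
    (a): 75 (department's 91 disregarded) ≥ 69 [met]
    (b): 69 ≥ 69 [met]
  All elements met. The burden passes to the department.
Stage 2 — burden on department; standard: a clear and cogent showing (weight is at least 69).
    (c): 72 ≥ 69 [met]
    (d): 69 (appellant's 36 disregarded) ≥ 69 [met]
  Stage 2 carried; the burden remains with the department.
Stage 3 — burden on department; standard: the balance of probabilities (weight is at least 52).
    (e): 54 (appellant's 10 disregarded) ≥ 52 [met]
  The department carries Stage 3; the appellant now bears the burden.
Stage 4 — burden on appellant; standard: a production showing (weight is at least 22).
    (f): 19 (department's 72 disregarded) < 22 [not met]
  Not every element is met, so the appellant fails to carry Stage 4.
The analysis ends at Stage 4; the department prevails.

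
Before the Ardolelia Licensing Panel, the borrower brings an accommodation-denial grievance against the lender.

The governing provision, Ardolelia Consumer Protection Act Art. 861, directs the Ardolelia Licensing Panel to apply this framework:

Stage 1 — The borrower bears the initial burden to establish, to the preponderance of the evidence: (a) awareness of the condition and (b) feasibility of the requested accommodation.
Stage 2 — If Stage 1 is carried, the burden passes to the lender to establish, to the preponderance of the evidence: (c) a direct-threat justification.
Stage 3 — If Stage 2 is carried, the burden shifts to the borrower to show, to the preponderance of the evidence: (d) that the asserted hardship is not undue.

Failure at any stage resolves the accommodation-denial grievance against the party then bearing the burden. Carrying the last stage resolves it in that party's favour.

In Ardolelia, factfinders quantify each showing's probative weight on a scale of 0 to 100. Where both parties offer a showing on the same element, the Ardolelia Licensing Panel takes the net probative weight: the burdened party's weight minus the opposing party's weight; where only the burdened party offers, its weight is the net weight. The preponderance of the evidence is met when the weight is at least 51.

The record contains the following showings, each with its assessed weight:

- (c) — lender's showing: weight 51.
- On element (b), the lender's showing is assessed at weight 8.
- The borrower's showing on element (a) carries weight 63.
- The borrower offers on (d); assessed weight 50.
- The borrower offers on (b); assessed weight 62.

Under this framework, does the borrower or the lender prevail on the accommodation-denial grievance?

Stage 1 — burden on borrower; standard: the preponderance of the evidence (weight is at least 51).
    (a): 63 ≥ 51 [met]
    (b): 62 − 8 = 54 ≥ 51 [met]
  Stage 1 is satisfied; the onus moves to the lender.
Stage 2 — burden on lender; standard: the preponderance of the evidence (weight is at least 51).
    (c): 51 ≥ 51 [met]
  Stage 2 is satisfied; the onus moves to the borrower.
Stage 3 — burden on borrower; standard: the preponderance of the evidence (weight is at least 51).
    (d): 50 < 51 [not met]
  The borrower does not carry Stage 3.
So the lender prevails.

lender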